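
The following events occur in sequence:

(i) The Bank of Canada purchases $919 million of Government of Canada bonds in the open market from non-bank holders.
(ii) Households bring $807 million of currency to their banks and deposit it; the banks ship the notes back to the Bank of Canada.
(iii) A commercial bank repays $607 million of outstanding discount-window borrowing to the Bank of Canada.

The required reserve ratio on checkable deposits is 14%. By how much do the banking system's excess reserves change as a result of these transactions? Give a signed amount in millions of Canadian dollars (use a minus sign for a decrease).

+$877.36 million

Asset purchase (from non-banks) $919 million: reserves +$919M, deposits +$919M.
Currency deposit $807 million: reserves +$807M, deposits +$807M.
Discount-window repayment $607 million: reserves −$607M, deposits 0.
Totals: Δreserves = +$1119M, Δdeposits = +$1726M.
Δrequired reserves = 14% × +$1726M = +$241.64M.
Δexcess reserves = Δreserves − Δrequired = +$1119M − (+$241.64M) = +$877.36 million.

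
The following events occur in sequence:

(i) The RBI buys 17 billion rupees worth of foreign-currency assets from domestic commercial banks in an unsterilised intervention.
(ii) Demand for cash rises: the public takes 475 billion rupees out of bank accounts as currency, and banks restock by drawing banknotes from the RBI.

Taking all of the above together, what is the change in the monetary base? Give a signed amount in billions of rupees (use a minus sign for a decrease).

RBI balance sheet:
  Assets:      Foreign assets +17B
  Liabilities: Bank reserves −458B, Currency in circulation +475B
Monetary base = currency + reserves: +475B + (−458B) = +17 billion.

+17 billion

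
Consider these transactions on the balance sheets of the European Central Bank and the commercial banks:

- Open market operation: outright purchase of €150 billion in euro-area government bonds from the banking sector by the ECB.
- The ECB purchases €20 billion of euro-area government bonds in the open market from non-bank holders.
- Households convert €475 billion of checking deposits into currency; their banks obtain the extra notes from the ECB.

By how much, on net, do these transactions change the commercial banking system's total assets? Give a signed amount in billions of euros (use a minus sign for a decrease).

-€455 billion

OMO purchase (from banks) €150 billion: just an asset swap on bank balance sheets → 0.
Asset purchase (from non-banks) €20 billion: bank balance sheets expand → +€20B.
Currency withdrawal €475 billion: bank balance sheets shrink → −€475B.
Net: 0 + 20 − 475 = -€455 billion.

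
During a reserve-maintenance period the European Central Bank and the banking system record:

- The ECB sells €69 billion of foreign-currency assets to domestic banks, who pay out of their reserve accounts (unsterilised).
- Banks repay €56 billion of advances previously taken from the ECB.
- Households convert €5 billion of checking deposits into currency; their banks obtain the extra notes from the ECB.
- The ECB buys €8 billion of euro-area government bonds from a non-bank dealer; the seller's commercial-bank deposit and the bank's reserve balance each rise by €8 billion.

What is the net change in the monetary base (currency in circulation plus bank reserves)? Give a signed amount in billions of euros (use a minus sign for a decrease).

-€117 billion

ECB balance sheet:
  Assets:      Securities +€8B, Loans to banks −€56B, Foreign assets −€69B
  Liabilities: Bank reserves −€122B, Currency in circulation +€5B
Commercial banking system:
  Assets:      Reserves at CB −€122B, Foreign assets +€69B
  Liabilities: Checkable deposits +€3B, Borrowings from CB −€56B
Monetary base = currency + reserves: +€5B + (−€122B) = -€117 billion.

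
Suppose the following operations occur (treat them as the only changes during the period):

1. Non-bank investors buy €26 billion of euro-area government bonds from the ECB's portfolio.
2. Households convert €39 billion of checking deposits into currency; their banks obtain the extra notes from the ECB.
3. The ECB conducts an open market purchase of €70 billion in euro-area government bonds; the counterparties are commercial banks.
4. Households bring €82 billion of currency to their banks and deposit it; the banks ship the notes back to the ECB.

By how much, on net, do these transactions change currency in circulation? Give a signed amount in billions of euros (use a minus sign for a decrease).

-€43 billion

ECB balance sheet:
  Assets:      Securities +€44B
  Liabilities: Bank reserves +€87B, Currency in circulation −€43B
So the change in currency in circulation is -€43 billion.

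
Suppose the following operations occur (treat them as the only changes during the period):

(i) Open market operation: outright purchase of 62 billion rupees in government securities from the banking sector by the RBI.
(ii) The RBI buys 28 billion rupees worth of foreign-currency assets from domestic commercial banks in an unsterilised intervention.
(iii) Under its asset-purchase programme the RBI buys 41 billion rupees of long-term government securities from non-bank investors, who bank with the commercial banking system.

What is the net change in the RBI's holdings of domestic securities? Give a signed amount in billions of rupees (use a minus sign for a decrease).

+103 billion

OMO purchase (from banks) 62 billion rupees: securities added to the RBI's portfolio → +62B.
FX purchase 28 billion rupees: the RBI's securities portfolio is untouched → 0.
Asset purchase (from non-banks) 41 billion rupees: securities added to the RBI's portfolio → +41B.
Net: 62 + 0 + 41 = +103 billion.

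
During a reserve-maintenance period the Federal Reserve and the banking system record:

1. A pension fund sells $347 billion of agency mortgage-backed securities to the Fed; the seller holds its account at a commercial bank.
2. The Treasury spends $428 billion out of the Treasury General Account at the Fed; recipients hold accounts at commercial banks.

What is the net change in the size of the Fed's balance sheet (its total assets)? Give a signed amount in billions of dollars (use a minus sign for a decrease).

Fed balance sheet:
  Assets:      Securities +$347B
  Liabilities: Bank reserves +$775B, Government deposits −$428B
Change in total Fed assets = +$347 billion.

+$347 billion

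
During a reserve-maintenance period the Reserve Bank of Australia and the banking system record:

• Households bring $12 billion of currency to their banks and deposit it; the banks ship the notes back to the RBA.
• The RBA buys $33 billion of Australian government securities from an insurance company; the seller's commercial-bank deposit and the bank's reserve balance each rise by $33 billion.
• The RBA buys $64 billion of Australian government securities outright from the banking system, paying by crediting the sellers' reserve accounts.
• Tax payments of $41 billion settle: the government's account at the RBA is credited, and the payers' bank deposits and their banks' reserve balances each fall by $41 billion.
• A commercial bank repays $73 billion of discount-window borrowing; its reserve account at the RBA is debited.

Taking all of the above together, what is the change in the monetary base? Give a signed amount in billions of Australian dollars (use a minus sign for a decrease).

RBA balance sheet:
  Assets:      Securities +$97B, Loans to banks −$73B
  Liabilities: Bank reserves −$5B, Currency in circulation −$12B, Government deposits +$41B
Monetary base = currency + reserves: −$12B + (−$5B) = -$17 billion.

-$17 billion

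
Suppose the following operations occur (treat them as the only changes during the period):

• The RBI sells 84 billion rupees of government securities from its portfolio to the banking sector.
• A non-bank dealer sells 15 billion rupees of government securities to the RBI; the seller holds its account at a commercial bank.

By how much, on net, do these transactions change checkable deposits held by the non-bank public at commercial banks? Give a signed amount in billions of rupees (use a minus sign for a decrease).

RBI balance sheet:
  Assets:      Securities −69B
  Liabilities: Bank reserves −69B
Commercial banking system:
  Assets:      Reserves at CB −69B, Securities +84B
  Liabilities: Checkable deposits +15B
So the change in checkable deposits held by the non-bank public at commercial banks is +15 billion.

+15 billion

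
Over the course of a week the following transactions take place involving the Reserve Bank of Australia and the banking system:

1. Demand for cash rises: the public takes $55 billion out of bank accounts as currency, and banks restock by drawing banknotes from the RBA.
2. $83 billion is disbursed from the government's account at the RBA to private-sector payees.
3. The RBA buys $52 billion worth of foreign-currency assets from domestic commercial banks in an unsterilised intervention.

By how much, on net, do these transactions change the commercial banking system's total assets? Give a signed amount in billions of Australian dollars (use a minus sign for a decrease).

+$28 billion

RBA balance sheet:
  Assets:      Foreign assets +$52B
  Liabilities: Bank reserves +$80B, Currency in circulation +$55B, Government deposits −$83B
Commercial banking system:
  Assets:      Reserves at CB +$80B, Foreign assets −$52B
  Liabilities: Checkable deposits +$28B
Change in total bank assets = +$28 billion.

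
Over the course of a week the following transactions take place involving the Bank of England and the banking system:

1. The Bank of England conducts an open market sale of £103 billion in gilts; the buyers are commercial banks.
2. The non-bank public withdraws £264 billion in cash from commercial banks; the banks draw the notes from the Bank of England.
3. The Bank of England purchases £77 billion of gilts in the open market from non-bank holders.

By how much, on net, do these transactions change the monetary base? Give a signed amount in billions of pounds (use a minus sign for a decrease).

-£26 billion

Bank of England balance sheet:
  Assets:      Securities −£26B
  Liabilities: Bank reserves −£290B, Currency in circulation +£264B
Commercial banking system:
  Assets:      Reserves at CB −£290B, Securities +£103B
  Liabilities: Checkable deposits −£187B
Monetary base = currency + reserves: +£264B + (−£290B) = -£26 billion.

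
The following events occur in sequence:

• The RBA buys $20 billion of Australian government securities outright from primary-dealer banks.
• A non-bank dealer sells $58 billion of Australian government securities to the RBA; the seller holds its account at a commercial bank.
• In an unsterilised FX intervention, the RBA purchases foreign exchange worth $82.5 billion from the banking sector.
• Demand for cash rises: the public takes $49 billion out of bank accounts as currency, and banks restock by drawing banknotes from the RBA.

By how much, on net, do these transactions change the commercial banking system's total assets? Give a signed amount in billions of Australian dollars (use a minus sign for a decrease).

OMO purchase (from banks) $20 billion: just an asset swap on bank balance sheets → 0.
Asset purchase (from non-banks) $58 billion: bank balance sheets expand → +$58B.
FX purchase $82.5 billion: just an asset swap on bank balance sheets → 0.
Currency withdrawal $49 billion: bank balance sheets shrink → −$49B.
Net: 0 + 58 + 0 − 49 = +$9 billion.

+$9 billion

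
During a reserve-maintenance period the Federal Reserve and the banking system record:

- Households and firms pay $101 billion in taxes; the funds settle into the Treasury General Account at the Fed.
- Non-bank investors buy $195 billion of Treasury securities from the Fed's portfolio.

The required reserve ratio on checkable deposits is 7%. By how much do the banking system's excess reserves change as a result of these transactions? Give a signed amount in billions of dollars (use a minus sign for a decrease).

Government account inflow $101 billion: reserves −$101B, deposits −$101B.
Asset sale (to non-banks) $195 billion: reserves −$195B, deposits −$195B.
Totals: Δreserves = −$296B, Δdeposits = −$296B.
Δrequired reserves = 7% × −$296B = −$20.72B.
Δexcess reserves = Δreserves − Δrequired = −$296B − (−$20.72B) = -$275.28 billion.

-$275.28 billion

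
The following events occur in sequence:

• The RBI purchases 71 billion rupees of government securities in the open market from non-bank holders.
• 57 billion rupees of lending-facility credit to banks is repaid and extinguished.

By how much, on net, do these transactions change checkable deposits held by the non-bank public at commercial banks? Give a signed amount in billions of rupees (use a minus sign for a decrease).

+71 billion

Asset purchase (from non-banks) 71 billion rupees: non-bank counterparties' bank balances rise → +71B.
Discount-window repayment 57 billion rupees: the counterparty is a bank, so public deposits are unchanged → 0.
Net: 71 + 0 = +71 billion.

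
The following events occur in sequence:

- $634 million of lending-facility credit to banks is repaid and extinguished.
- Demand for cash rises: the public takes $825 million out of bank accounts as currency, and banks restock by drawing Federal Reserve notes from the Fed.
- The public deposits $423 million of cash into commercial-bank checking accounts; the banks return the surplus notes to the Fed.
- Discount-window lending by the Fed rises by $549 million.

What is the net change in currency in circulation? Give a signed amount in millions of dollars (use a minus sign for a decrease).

+$402 million

Discount-window repayment $634 million: no currency enters or leaves circulation → 0.
Currency withdrawal $825 million: notes leave the central bank → +$825M.
Currency deposit $423 million: notes return to the central bank → −$423M.
Discount-window loan $549 million: no currency enters or leaves circulation → 0.
Net: 0 + 825 − 423 + 0 = +$402 million.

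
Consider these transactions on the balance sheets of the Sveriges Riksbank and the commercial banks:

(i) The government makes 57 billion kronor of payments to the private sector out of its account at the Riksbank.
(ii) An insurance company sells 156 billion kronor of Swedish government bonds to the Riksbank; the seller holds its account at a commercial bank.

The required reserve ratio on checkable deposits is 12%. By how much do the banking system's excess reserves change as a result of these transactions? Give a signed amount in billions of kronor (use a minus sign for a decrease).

+187.44 billion

Government spending 57 billion kronor: reserves +57B, deposits +57B.
Asset purchase (from non-banks) 156 billion kronor: reserves +156B, deposits +156B.
Totals: Δreserves = +213B, Δdeposits = +213B.
Δrequired reserves = 12% × +213B = +25.56B.
Δexcess reserves = Δreserves − Δrequired = +213B − (+25.56B) = +187.44 billion.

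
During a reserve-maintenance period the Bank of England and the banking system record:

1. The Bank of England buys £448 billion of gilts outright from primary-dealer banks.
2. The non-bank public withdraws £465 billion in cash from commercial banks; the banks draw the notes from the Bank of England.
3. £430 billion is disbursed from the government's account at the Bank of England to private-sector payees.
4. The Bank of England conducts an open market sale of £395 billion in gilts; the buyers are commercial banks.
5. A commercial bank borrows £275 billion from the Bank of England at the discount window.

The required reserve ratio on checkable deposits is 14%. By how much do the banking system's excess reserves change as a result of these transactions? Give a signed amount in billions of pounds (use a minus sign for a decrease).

+£297.9 billion

OMO purchase (from banks) £448 billion: reserves +£448B, deposits 0.
Currency withdrawal £465 billion: reserves −£465B, deposits −£465B.
Government spending £430 billion: reserves +£430B, deposits +£430B.
OMO sale (to banks) £395 billion: reserves −£395B, deposits 0.
Discount-window loan £275 billion: reserves +£275B, deposits 0.
Totals: Δreserves = +£293B, Δdeposits = −£35B.
Δrequired reserves = 14% × −£35B = −£4.9B.
Δexcess reserves = Δreserves − Δrequired = +£293B − (−£4.9B) = +£297.9 billion.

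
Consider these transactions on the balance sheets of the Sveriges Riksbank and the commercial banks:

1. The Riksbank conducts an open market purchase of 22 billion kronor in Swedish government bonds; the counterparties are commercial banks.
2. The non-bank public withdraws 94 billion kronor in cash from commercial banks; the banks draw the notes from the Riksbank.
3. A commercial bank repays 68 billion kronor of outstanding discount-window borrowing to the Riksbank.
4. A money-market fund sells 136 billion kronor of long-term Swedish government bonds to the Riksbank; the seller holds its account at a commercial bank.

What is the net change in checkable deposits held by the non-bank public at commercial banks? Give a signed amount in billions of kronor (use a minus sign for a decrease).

+42 billion

OMO purchase (from banks) 22 billion kronor: the counterparty is a bank, so public deposits are unchanged → 0.
Currency withdrawal 94 billion kronor: non-bank counterparties' bank balances fall → −94B.
Discount-window repayment 68 billion kronor: the counterparty is a bank, so public deposits are unchanged → 0.
Asset purchase (from non-banks) 136 billion kronor: non-bank counterparties' bank balances rise → +136B.
Net: 0 − 94 + 0 + 136 = +42 billion.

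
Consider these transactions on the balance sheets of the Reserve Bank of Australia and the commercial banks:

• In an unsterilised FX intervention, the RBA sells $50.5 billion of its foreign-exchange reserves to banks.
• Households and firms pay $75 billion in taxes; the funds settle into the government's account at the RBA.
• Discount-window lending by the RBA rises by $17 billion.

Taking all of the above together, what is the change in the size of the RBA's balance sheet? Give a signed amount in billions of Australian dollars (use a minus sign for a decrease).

FX sale $50.5 billion: an RBA asset is shed → −$50.5B.
Government account inflow $75 billion: only the composition of liabilities changes → 0.
Discount-window loan $17 billion: an RBA asset is acquired → +$17B.
Net: −50.5 + 0 + 17 = -$33.5 billion.

-$33.5 billion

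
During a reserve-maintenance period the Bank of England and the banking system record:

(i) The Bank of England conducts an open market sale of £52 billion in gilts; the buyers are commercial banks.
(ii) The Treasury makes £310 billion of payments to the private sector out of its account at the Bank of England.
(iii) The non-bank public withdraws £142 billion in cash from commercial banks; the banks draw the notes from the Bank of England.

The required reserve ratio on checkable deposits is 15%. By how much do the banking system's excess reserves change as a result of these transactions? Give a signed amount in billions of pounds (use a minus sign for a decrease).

OMO sale (to banks) £52 billion: reserves −£52B, deposits 0.
Government spending £310 billion: reserves +£310B, deposits +£310B.
Currency withdrawal £142 billion: reserves −£142B, deposits −£142B.
Totals: Δreserves = +£116B, Δdeposits = +£168B.
Δrequired reserves = 15% × +£168B = +£25.2B.
Δexcess reserves = Δreserves − Δrequired = +£116B − (+£25.2B) = +£90.8 billion.

+£90.8 billion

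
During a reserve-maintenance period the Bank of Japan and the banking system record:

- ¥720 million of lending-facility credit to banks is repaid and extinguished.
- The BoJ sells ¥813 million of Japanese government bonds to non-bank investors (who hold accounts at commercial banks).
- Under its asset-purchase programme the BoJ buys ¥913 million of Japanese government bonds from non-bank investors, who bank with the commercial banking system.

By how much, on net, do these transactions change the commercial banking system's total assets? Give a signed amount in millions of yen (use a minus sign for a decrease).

Discount-window repayment ¥720 million: bank balance sheets shrink → −¥720M.
Asset sale (to non-banks) ¥813 million: bank balance sheets shrink → −¥813M.
Asset purchase (from non-banks) ¥913 million: bank balance sheets expand → +¥913M.
Net: −720 − 813 + 913 = -¥620 million.

-¥620 million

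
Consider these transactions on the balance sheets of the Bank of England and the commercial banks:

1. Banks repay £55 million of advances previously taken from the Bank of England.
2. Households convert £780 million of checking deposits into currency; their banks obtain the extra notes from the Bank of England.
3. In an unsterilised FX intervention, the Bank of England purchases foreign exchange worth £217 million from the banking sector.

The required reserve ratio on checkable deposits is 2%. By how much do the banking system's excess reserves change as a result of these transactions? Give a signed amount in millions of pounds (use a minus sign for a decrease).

Discount-window repayment £55 million: reserves −£55M, deposits 0.
Currency withdrawal £780 million: reserves −£780M, deposits −£780M.
FX purchase £217 million: reserves +£217M, deposits 0.
Totals: Δreserves = −£618M, Δdeposits = −£780M.
Δrequired reserves = 2% × −£780M = −£15.6M.
Δexcess reserves = Δreserves − Δrequired = −£618M − (−£15.6M) = -£602.4 million.

-£602.4 million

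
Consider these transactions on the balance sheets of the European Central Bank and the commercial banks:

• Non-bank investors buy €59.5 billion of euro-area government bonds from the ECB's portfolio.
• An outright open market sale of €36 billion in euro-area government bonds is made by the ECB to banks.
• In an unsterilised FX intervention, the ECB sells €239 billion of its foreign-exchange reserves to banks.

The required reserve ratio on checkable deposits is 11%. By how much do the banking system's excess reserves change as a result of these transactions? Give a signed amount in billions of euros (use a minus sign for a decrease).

-€327.955 billion

Asset sale (to non-banks) €59.5 billion: reserves −€59.5B, deposits −€59.5B.
OMO sale (to banks) €36 billion: reserves −€36B, deposits 0.
FX sale €239 billion: reserves −€239B, deposits 0.
Totals: Δreserves = −€334.5B, Δdeposits = −€59.5B.
Δrequired reserves = 11% × −€59.5B = −€6.545B.
Δexcess reserves = Δreserves − Δrequired = −€334.5B − (−€6.545B) = -€327.955 billion.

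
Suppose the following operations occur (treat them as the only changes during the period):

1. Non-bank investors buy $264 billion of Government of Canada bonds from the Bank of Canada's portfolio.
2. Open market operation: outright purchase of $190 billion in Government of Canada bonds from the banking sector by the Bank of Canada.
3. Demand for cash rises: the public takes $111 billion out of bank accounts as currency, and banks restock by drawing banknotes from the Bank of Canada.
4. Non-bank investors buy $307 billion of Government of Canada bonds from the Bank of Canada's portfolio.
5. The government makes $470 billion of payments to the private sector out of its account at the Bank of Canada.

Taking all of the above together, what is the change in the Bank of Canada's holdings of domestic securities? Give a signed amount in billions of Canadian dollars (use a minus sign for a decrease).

-$381 billion

Asset sale (to non-banks) $264 billion: securities removed from the Bank of Canada's portfolio → −$264B.
OMO purchase (from banks) $190 billion: securities added to the Bank of Canada's portfolio → +$190B.
Currency withdrawal $111 billion: the Bank of Canada's securities portfolio is untouched → 0.
Asset sale (to non-banks) $307 billion: securities removed from the Bank of Canada's portfolio → −$307B.
Government spending $470 billion: the Bank of Canada's securities portfolio is untouched → 0.
Net: −264 + 190 + 0 − 307 + 0 = -$381 billion.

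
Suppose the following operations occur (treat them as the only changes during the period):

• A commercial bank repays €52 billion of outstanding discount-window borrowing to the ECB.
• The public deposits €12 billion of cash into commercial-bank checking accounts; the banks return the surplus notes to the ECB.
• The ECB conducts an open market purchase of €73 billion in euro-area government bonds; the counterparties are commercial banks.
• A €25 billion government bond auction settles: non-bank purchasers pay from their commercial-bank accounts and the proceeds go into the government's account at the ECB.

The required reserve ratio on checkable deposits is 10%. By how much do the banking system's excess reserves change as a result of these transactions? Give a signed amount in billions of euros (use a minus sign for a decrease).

+€9.3 billion

Discount-window repayment €52 billion: reserves −€52B, deposits 0.
Currency deposit €12 billion: reserves +€12B, deposits +€12B.
OMO purchase (from banks) €73 billion: reserves +€73B, deposits 0.
Government account inflow €25 billion: reserves −€25B, deposits −€25B.
Totals: Δreserves = +€8B, Δdeposits = −€13B.
Δrequired reserves = 10% × −€13B = −€1.3B.
Δexcess reserves = Δreserves − Δrequired = +€8B − (−€1.3B) = +€9.3 billion.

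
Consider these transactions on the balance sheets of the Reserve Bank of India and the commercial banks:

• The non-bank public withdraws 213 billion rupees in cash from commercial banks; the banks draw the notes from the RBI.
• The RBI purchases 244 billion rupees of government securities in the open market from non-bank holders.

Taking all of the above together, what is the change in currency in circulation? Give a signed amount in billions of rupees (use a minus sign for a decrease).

RBI balance sheet:
  Assets:      Securities +244B
  Liabilities: Bank reserves +31B, Currency in circulation +213B
Commercial banking system:
  Assets:      Reserves at CB +31B
  Liabilities: Checkable deposits +31B
So the change in currency in circulation is +213 billion.

+213 billion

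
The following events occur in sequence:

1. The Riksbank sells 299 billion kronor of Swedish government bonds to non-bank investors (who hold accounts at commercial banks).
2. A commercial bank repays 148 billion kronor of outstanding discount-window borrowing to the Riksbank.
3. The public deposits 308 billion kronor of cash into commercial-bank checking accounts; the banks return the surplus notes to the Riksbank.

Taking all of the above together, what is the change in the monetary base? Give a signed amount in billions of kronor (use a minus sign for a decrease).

Asset sale (to non-banks) 299 billion kronor: Riksbank balance sheet contracts → −299B.
Discount-window repayment 148 billion kronor: Riksbank balance sheet contracts → −148B.
Currency deposit 308 billion kronor: just a shift between currency and reserves — both are base money → 0.
Net: −299 − 148 + 0 = -447 billion.

-447 billion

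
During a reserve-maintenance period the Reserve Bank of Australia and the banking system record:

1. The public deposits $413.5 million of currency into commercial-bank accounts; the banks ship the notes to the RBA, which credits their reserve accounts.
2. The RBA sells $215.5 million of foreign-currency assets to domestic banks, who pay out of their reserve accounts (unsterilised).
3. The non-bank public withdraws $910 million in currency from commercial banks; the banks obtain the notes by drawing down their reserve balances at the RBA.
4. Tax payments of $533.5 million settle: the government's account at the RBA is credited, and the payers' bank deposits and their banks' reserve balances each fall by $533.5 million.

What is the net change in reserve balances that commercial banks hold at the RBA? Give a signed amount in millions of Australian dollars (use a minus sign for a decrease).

-$1245.5 million

Currency deposit $413.5 million: returned notes are swapped for reserve credit → +$413.5M.
FX sale $215.5 million: the buying banks pay out of their reserve balances → −$215.5M.
Currency withdrawal $910 million: banks swap reserves for currency → −$910M.
Government account inflow $533.5 million: funds move from bank reserves into the government account → −$533.5M.
Net: 413.5 − 215.5 − 910 − 533.5 = -$1245.5 million.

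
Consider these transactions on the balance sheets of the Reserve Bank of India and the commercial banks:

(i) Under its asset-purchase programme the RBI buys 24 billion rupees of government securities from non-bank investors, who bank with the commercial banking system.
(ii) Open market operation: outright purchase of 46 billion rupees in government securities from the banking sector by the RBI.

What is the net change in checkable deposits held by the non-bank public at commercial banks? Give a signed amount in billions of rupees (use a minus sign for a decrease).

+24 billion

RBI balance sheet:
  Assets:      Securities +70B
  Liabilities: Bank reserves +70B
Commercial banking system:
  Assets:      Reserves at CB +70B, Securities −46B
  Liabilities: Checkable deposits +24B
So the change in checkable deposits held by the non-bank public at commercial banks is +24 billion.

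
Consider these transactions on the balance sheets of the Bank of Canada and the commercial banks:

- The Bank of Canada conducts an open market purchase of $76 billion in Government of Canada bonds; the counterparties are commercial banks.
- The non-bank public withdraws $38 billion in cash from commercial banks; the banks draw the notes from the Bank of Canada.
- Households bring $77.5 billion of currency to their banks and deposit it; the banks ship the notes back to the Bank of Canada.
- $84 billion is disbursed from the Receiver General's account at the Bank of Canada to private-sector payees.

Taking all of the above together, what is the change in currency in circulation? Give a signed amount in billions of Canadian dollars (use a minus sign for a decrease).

-$39.5 billion

OMO purchase (from banks) $76 billion: no currency enters or leaves circulation → 0.
Currency withdrawal $38 billion: notes leave the central bank → +$38B.
Currency deposit $77.5 billion: notes return to the central bank → −$77.5B.
Government spending $84 billion: no currency enters or leaves circulation → 0.
Net: 0 + 38 − 77.5 + 0 = -$39.5 billion.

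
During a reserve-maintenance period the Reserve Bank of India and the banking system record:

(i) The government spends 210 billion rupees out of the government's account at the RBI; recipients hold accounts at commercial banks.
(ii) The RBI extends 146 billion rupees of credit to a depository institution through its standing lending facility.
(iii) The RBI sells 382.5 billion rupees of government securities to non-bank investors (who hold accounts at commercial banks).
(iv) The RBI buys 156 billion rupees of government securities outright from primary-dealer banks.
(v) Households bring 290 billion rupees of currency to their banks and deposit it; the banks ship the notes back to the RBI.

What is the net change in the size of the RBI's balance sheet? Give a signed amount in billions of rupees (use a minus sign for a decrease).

-80.5 billion

RBI balance sheet:
  Assets:      Securities −226.5B, Loans to banks +146B
  Liabilities: Bank reserves +419.5B, Currency in circulation −290B, Government deposits −210B
Change in total RBI assets = -80.5 billion.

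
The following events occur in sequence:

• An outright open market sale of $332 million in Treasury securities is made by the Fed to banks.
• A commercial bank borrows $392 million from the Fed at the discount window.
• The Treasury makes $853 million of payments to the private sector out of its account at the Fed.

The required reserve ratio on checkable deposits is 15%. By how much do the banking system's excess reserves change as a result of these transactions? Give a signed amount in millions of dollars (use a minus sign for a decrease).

OMO sale (to banks) $332 million: reserves −$332M, deposits 0.
Discount-window loan $392 million: reserves +$392M, deposits 0.
Government spending $853 million: reserves +$853M, deposits +$853M.
Totals: Δreserves = +$913M, Δdeposits = +$853M.
Δrequired reserves = 15% × +$853M = +$127.95M.
Δexcess reserves = Δreserves − Δrequired = +$913M − (+$127.95M) = +$785.05 million.

+$785.05 million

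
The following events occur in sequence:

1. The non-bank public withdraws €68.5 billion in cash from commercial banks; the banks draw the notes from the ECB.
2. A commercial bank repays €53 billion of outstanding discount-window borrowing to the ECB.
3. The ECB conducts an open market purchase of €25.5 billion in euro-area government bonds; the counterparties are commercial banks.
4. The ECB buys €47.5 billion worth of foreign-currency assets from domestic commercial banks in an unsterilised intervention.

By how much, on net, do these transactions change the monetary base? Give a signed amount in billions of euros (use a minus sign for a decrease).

+€20 billion

ECB balance sheet:
  Assets:      Securities +€25.5B, Loans to banks −€53B, Foreign assets +€47.5B
  Liabilities: Bank reserves −€48.5B, Currency in circulation +€68.5B
Commercial banking system:
  Assets:      Reserves at CB −€48.5B, Securities −€25.5B, Foreign assets −€47.5B
  Liabilities: Checkable deposits −€68.5B, Borrowings from CB −€53B
Monetary base = currency + reserves: +€68.5B + (−€48.5B) = +€20 billion.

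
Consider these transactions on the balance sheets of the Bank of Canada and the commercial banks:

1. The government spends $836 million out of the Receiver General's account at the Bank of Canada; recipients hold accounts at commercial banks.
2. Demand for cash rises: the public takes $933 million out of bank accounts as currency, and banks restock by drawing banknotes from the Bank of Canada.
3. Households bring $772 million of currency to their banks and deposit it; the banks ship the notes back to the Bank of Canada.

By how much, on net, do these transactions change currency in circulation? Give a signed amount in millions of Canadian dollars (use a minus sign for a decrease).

Bank of Canada balance sheet:
  Assets:      no change
  Liabilities: Bank reserves +$675M, Currency in circulation +$161M, Government deposits −$836M
Commercial banking system:
  Assets:      Reserves at CB +$675M
  Liabilities: Checkable deposits +$675M
So the change in currency in circulation is +$161 million.

+$161 million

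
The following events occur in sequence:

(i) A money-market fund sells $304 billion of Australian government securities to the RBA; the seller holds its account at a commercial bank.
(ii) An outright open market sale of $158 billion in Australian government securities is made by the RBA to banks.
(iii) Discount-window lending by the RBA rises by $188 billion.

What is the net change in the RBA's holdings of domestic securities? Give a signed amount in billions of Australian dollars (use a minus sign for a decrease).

+$146 billion

RBA balance sheet:
  Assets:      Securities +$146B, Loans to banks +$188B
  Liabilities: Bank reserves +$334B
So the change in the RBA's holdings of domestic securities is +$146 billion.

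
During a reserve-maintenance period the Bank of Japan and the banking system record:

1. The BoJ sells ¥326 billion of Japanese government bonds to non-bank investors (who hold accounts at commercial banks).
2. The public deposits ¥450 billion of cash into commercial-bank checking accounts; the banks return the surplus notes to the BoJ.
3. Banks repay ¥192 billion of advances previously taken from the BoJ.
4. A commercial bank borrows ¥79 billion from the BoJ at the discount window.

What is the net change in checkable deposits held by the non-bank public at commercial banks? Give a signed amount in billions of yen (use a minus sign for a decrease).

+¥124 billion

Asset sale (to non-banks) ¥326 billion: non-bank counterparties' bank balances fall → −¥326B.
Currency deposit ¥450 billion: non-bank counterparties' bank balances rise → +¥450B.
Discount-window repayment ¥192 billion: the counterparty is a bank, so public deposits are unchanged → 0.
Discount-window loan ¥79 billion: the counterparty is a bank, so public deposits are unchanged → 0.
Net: −326 + 450 + 0 + 0 = +¥124 billion.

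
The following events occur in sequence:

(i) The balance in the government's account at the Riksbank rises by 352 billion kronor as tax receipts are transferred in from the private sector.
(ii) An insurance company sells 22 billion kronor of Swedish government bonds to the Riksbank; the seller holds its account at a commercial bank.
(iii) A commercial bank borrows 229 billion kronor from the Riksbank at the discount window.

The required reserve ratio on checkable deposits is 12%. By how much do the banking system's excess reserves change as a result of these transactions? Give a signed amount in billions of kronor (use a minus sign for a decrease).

Government account inflow 352 billion kronor: reserves −352B, deposits −352B.
Asset purchase (from non-banks) 22 billion kronor: reserves +22B, deposits +22B.
Discount-window loan 229 billion kronor: reserves +229B, deposits 0.
Totals: Δreserves = −101B, Δdeposits = −330B.
Δrequired reserves = 12% × −330B = −39.6B.
Δexcess reserves = Δreserves − Δrequired = −101B − (−39.6B) = -61.4 billion.

-61.4 billion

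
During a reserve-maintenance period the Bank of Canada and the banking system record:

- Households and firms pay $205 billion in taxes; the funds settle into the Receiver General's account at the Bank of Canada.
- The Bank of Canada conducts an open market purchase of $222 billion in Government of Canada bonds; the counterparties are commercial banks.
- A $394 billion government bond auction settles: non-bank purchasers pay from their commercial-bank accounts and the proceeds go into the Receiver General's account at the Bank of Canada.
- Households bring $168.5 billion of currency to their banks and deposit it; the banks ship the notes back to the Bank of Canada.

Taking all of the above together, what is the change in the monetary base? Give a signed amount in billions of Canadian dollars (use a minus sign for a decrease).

-$377 billion

Bank of Canada balance sheet:
  Assets:      Securities +$222B
  Liabilities: Bank reserves −$208.5B, Currency in circulation −$168.5B, Government deposits +$599B
Commercial banking system:
  Assets:      Reserves at CB −$208.5B, Securities −$222B
  Liabilities: Checkable deposits −$430.5B
Monetary base = currency + reserves: −$168.5B + (−$208.5B) = -$377 billion.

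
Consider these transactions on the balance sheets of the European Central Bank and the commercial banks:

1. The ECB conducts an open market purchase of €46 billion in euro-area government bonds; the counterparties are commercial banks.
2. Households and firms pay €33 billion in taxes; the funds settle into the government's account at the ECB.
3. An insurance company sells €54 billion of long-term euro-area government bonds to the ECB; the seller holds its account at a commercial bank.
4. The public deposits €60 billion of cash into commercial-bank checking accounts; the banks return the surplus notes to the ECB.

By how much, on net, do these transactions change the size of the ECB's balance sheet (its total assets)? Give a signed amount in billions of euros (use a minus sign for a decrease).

ECB balance sheet:
  Assets:      Securities +€100B
  Liabilities: Bank reserves +€127B, Currency in circulation −€60B, Government deposits +€33B
Commercial banking system:
  Assets:      Reserves at CB +€127B, Securities −€46B
  Liabilities: Checkable deposits +€81B
Change in total ECB assets = +€100 billion.

+€100 billion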